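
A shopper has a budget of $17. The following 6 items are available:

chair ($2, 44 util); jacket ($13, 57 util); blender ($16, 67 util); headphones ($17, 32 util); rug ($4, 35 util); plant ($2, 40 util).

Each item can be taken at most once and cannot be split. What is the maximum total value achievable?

Check high-value combinations within $17:
- chair+jacket+plant: cost 2+13+2=17, value 44+57+40=141
- chair+rug+plant: cost 2+4+2=8, value 44+35+40=119
- chair+jacket: cost 2+13=15, value 44+57=101
- jacket+plant: cost 13+2=15, value 57+40=97
- jacket+rug: cost 13+4=17, value 57+35=92
Best: 141 util.

141 util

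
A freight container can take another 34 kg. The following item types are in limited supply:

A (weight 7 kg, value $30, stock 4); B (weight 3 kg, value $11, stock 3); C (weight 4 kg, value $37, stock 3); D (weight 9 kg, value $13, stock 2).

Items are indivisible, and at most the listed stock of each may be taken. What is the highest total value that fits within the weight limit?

Top feasible selections:
- 3×A + 3×C: weight 33, value 201
- 2×A + 2×B + 3×C: weight 32, value 193
- 2×A + 1×B + 3×C: weight 29, value 182
- 1×A + 2×B + 3×C + 1×D: weight 34, value 176
Best: $201.

$201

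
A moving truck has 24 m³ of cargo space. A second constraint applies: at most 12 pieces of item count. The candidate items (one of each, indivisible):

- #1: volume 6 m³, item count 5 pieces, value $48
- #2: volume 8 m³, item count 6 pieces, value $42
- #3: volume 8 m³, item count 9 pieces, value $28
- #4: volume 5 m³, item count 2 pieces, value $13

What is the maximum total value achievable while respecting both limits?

Feasible sets respecting both limits:
- #1+#2: volume 14, item count 11, value 90
- #1+#4: volume 11, item count 7, value 61
- #2+#4: volume 13, item count 8, value 55
Best: $90.

$90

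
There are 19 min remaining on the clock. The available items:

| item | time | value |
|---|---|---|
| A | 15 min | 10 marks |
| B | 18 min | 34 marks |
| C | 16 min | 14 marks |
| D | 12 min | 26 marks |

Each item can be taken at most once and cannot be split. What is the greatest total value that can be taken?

34 marks

Check high-value combinations within 19 min:
- B: time 18, value 34
- D: time 12, value 26
- C: time 16, value 14
Best: 34 marks.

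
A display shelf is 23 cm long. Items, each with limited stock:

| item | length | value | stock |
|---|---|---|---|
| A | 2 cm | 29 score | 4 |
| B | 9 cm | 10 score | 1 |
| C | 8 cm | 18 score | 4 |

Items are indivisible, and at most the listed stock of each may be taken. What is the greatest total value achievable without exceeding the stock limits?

134 score

Best selections within length 23 and stock limits:
- 4×A + 1×C: length 16, value 134
- 4×A + 1×B: length 17, value 126
- 3×A + 2×C: length 22, value 123
- 4×A: length 8, value 116
Best: 134 score.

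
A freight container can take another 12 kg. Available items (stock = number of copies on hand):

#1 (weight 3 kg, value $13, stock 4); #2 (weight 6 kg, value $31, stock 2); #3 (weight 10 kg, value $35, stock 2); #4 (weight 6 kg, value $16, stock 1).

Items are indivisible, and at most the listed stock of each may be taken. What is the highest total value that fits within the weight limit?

$62

Best selections within weight 12 and stock limits:
- 2×#2: weight 12, value 62
- 2×#1 + 1×#2: weight 12, value 57
- 4×#1: weight 12, value 52
Best: $62.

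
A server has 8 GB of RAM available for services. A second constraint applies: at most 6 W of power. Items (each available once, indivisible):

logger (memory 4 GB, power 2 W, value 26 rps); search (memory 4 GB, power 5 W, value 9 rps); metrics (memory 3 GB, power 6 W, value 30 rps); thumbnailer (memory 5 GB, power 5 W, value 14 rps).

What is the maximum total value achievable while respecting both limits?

Feasible sets respecting both limits:
- metrics: memory 3, power 6, value 30
- logger: memory 4, power 2, value 26
- thumbnailer: memory 5, power 5, value 14
- search: memory 4, power 5, value 9
Best: 30 rps.

30 rps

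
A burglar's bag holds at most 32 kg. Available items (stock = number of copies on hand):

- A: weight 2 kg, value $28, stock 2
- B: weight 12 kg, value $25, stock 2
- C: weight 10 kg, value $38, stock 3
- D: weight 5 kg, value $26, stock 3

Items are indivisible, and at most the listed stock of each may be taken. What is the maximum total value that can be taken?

Top feasible selections:
- 2×A + 1×C + 3×D: weight 29, value 172
- 2×A + 1×B + 3×D: weight 31, value 159
- 2×A + 2×C + 1×D: weight 29, value 158
- 1×A + 2×C + 2×D: weight 32, value 156
Best: $172.

$172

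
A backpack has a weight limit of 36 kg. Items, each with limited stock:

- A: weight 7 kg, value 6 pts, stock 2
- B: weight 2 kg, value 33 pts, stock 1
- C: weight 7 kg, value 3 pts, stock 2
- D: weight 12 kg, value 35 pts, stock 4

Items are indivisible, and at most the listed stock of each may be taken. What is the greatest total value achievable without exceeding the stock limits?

Top feasible selections:
- 1×A + 1×B + 2×D: weight 33, value 109
- 1×B + 1×C + 2×D: weight 33, value 106
- 3×D: weight 36, value 105
Best: 109 pts.

109 pts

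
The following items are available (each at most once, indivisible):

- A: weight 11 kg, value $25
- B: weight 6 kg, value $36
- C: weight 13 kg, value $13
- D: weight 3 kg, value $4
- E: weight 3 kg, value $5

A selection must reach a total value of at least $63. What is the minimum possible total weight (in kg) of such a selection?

20

Subsets with value ≥ 63, sorted by total weight:
- A+B+E: weight 20, value 66
- A+B+D: weight 20, value 65
- A+B+D+E: weight 23, value 70
- A+B+C: weight 30, value 74
Minimum weight: 20 kg.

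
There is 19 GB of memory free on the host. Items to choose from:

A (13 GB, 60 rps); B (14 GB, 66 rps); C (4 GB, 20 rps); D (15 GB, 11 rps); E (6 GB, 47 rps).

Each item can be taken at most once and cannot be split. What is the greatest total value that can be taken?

107 rps

Check high-value combinations within 19 GB:
- A+E: memory 13+6=19, value 60+47=107
- B+C: memory 14+4=18, value 66+20=86
- A+C: memory 13+4=17, value 60+20=80
Best: 107 rps.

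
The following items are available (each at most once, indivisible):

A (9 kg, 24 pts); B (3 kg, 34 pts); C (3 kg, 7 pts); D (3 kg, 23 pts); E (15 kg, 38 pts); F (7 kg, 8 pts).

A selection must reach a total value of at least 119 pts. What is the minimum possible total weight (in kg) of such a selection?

Subsets with value ≥ 119, sorted by total weight:
- A+B+D+E: weight 30, value 119
- A+B+C+D+E: weight 33, value 126
Minimum weight: 30 kg.

30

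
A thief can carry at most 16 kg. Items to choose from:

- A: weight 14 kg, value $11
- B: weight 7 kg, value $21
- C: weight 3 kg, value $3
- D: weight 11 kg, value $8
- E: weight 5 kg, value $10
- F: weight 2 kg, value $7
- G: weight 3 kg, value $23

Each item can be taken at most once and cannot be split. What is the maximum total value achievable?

Check high-value combinations within 16 kg:
- B+E+G: weight 7+5+3=15, value 21+10+23=54
- B+C+F+G: weight 7+3+2+3=15, value 21+3+7+23=54
- B+F+G: weight 7+2+3=12, value 21+7+23=51
- B+C+G: weight 7+3+3=13, value 21+3+23=47
Best: $54.

$54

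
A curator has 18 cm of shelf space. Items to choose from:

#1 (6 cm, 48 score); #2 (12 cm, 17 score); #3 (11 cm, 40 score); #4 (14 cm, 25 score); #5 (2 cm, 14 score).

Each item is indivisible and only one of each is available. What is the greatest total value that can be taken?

Check high-value combinations within 18 cm:
- #1+#3: length 6+11=17, value 48+40=88
- #1+#2: length 6+12=18, value 48+17=65
- #1+#5: length 6+2=8, value 48+14=62
- #3+#5: length 11+2=13, value 40+14=54
- #1: length 6, value 48
Best: 88 score.

88 score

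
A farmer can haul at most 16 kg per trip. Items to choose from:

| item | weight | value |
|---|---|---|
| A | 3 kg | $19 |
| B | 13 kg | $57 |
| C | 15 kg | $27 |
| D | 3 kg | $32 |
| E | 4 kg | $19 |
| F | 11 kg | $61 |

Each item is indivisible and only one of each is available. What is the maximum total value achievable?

$93

This is a 0/1 knapsack; check combinations near the capacity.
- D+F: weight 3+11=14, value 32+61=93
- B+D: weight 13+3=16, value 57+32=89
- A+F: weight 3+11=14, value 19+61=80
- E+F: weight 4+11=15, value 19+61=80
Best: $93.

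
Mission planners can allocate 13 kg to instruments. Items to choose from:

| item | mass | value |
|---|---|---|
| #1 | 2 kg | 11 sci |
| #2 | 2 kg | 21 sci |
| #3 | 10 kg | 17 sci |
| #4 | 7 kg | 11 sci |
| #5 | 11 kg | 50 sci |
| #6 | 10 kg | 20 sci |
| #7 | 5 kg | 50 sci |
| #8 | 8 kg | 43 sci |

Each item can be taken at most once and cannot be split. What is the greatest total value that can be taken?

Check high-value combinations within 13 kg:
- #7+#8: mass 5+8=13, value 50+43=93
- #1+#2+#7: mass 2+2+5=9, value 11+21+50=82
- #1+#2+#8: mass 2+2+8=12, value 11+21+43=75
- #2+#7: mass 2+5=7, value 21+50=71
- #2+#5: mass 2+11=13, value 21+50=71
Best: 93 sci.

93 sci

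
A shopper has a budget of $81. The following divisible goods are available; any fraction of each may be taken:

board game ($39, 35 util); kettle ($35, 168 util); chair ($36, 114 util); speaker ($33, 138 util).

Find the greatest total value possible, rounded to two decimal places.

Take in order of value per unit:
- kettle (168/35 per unit): all 35 → value 168, running total 168.00
- speaker (138/33 per unit): all 33 → value 138, running total 306.00
- chair (114/36 per unit): 13 of 36 → value 13×114/36 = 41.1667, running total 347.17
Total 347.17.

347.17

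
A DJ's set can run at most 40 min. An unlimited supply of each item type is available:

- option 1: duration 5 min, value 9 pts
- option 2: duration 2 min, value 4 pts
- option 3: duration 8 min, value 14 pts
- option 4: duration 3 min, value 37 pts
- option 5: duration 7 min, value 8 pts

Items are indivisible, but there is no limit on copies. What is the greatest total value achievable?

Best value-per-unit is option 4 at 37/3, and filling with it alone uses duration 13×3=39. No mix of the others beats 13×37 = 481.

481 pts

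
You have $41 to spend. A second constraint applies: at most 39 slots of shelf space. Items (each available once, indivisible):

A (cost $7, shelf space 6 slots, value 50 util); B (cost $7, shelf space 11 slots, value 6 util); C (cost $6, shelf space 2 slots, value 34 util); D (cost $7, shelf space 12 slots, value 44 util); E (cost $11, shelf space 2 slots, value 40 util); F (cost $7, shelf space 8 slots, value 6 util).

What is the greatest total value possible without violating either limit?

Feasible sets respecting both limits:
- A+B+C+D+E: cost 38, shelf space 33, value 174
- A+C+D+E+F: cost 38, shelf space 30, value 174
- A+C+D+E: cost 31, shelf space 22, value 168
- A+B+D+E+F: cost 39, shelf space 39, value 146
Best: 174 util.

174 util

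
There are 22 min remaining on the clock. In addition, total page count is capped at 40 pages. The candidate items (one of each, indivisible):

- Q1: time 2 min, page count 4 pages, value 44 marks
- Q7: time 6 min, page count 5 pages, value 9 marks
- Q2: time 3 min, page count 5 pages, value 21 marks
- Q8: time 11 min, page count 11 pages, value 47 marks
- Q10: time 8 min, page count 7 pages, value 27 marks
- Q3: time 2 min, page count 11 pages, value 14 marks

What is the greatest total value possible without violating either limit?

Feasible sets respecting both limits:
- Q1+Q2+Q8+Q3: time 18, page count 31, value 126
- Q1+Q7+Q2+Q8: time 22, page count 25, value 121
- Q1+Q8+Q10: time 21, page count 22, value 118
- Q1+Q7+Q2+Q10+Q3: time 21, page count 32, value 115
Best: 126 marks.

126 marks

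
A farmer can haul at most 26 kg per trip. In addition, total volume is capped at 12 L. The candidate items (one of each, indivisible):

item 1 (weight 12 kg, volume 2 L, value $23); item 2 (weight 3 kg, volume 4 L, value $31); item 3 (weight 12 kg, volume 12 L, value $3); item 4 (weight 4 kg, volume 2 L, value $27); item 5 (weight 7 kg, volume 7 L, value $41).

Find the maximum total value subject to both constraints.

Feasible sets respecting both limits:
- item 1+item 4+item 5: weight 23, volume 11, value 91
- item 1+item 2+item 4: weight 19, volume 8, value 81
- item 2+item 5: weight 10, volume 11, value 72
Best: $91.

$91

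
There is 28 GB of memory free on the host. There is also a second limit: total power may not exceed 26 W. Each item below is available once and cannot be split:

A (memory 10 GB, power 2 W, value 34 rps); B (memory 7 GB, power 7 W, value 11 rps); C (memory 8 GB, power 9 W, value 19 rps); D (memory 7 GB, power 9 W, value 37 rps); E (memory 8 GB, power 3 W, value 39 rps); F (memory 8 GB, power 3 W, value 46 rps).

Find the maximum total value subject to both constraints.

122 rps

Feasible sets respecting both limits:
- D+E+F: memory 23, power 15, value 122
- A+E+F: memory 26, power 8, value 119
- A+D+F: memory 25, power 14, value 117
- A+D+E: memory 25, power 14, value 110
Best: 122 rps.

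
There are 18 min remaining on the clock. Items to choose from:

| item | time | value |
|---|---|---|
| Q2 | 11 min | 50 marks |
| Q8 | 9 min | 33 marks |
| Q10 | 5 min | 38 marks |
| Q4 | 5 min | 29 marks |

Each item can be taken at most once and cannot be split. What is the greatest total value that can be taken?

88 marks

Check high-value combinations within 18 min:
- Q2+Q10: time 11+5=16, value 50+38=88
- Q2+Q4: time 11+5=16, value 50+29=79
- Q8+Q10: time 9+5=14, value 33+38=71
- Q10+Q4: time 5+5=10, value 38+29=67
Best: 88 marks.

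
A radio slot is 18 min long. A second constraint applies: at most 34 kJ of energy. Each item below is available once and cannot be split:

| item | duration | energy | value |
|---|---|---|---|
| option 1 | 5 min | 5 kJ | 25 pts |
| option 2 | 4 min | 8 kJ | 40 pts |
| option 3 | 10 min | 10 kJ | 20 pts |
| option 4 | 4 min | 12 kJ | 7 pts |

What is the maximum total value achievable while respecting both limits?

Feasible sets respecting both limits:
- option 1+option 2+option 4: duration 13, energy 25, value 72
- option 2+option 3+option 4: duration 18, energy 30, value 67
- option 1+option 2: duration 9, energy 13, value 65
- option 2+option 3: duration 14, energy 18, value 60
Best: 72 pts.

72 pts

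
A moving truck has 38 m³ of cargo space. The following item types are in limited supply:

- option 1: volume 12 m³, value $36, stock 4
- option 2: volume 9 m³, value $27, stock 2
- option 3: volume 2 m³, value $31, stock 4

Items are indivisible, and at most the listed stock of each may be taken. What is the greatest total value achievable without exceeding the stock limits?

$214

Best selections within volume 38 and stock limits:
- 1×option 1 + 2×option 2 + 4×option 3: volume 38, value 214
- 2×option 1 + 4×option 3: volume 32, value 196
- 1×option 1 + 1×option 2 + 4×option 3: volume 29, value 187
- 1×option 1 + 2×option 2 + 3×option 3: volume 36, value 183
Best: $214.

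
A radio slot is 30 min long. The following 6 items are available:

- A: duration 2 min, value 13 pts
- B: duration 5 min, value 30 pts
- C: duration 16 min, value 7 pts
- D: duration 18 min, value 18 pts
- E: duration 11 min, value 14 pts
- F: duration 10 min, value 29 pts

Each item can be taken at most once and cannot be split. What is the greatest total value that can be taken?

86 pts

Check high-value combinations within 30 min:
- A+B+E+F: duration 2+5+11+10=28, value 13+30+14+29=86
- B+E+F: duration 5+11+10=26, value 30+14+29=73
- A+B+F: duration 2+5+10=17, value 13+30+29=72
- A+B+D: duration 2+5+18=25, value 13+30+18=61
Best: 86 pts.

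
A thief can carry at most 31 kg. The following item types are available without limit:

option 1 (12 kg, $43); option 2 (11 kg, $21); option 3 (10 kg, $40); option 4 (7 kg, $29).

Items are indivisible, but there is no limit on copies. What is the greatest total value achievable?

$127

Best value-per-unit is option 4 at 29/7; filling with it alone gives 4×29 = 116.
Optimal mix: 1×option 3 + 3×option 4 → weight 31, value 127.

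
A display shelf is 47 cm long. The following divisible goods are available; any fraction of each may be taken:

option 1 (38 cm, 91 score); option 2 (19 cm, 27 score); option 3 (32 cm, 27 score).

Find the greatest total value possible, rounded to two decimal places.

Take in order of value per unit:
- option 1 (91/38 per unit): all 38 → value 91, running total 91.00
- option 2 (27/19 per unit): 9 of 19 → value 9×27/19 = 12.7895, running total 103.79
Total 103.79.

103.79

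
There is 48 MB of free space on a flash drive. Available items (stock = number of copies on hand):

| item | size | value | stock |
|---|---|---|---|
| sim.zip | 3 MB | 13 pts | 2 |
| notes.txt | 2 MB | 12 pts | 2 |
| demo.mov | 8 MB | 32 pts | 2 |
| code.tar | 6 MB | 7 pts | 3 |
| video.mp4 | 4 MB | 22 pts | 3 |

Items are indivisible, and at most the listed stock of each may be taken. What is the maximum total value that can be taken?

187 pts

Best selections within size 48 and stock limits:
- 2×sim.zip + 2×notes.txt + 2×demo.mov + 1×code.tar + 3×video.mp4: size 44, value 187
- 2×sim.zip + 1×notes.txt + 2×demo.mov + 2×code.tar + 3×video.mp4: size 48, value 182
Best: 187 pts.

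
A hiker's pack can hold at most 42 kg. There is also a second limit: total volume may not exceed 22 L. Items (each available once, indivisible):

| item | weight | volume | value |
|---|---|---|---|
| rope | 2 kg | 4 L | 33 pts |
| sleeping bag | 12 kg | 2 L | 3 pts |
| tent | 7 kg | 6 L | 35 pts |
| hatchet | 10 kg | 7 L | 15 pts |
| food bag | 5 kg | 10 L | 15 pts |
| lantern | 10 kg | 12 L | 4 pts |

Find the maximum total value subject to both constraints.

86 pts

Feasible sets respecting both limits:
- rope+sleeping bag+tent+hatchet: weight 31, volume 19, value 86
- rope+sleeping bag+tent+food bag: weight 26, volume 22, value 86
- rope+tent+hatchet: weight 19, volume 17, value 83
- rope+tent+food bag: weight 14, volume 20, value 83
Best: 86 pts.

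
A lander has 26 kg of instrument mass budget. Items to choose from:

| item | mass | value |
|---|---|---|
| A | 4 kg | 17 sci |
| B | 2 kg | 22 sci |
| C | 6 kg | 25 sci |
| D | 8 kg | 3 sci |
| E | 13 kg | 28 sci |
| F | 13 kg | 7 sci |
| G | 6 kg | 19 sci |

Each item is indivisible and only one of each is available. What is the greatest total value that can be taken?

Check high-value combinations within 26 kg:
- A+B+C+E: mass 4+2+6+13=25, value 17+22+25+28=92
- A+B+E+G: mass 4+2+13+6=25, value 17+22+28+19=86
- A+B+C+D+G: mass 4+2+6+8+6=26, value 17+22+25+3+19=86
- A+B+C+G: mass 4+2+6+6=18, value 17+22+25+19=83
- B+C+E: mass 2+6+13=21, value 22+25+28=75
Best: 92 sci.

92 sci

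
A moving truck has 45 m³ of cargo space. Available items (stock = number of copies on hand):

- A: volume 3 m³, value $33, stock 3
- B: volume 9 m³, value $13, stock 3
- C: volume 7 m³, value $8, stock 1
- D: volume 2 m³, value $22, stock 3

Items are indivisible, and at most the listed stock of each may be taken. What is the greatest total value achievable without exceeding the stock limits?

$204

Top feasible selections:
- 3×A + 3×B + 3×D: volume 42, value 204
- 3×A + 2×B + 1×C + 3×D: volume 40, value 199
Best: $204.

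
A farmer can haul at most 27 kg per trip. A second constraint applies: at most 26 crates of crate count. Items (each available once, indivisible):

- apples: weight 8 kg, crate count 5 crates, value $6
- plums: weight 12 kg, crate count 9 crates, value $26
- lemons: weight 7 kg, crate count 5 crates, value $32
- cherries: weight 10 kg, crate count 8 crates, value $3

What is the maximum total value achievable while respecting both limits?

$64

Feasible sets respecting both limits:
- apples+plums+lemons: weight 27, crate count 19, value 64
- plums+lemons: weight 19, crate count 14, value 58
- apples+lemons+cherries: weight 25, crate count 18, value 41
- apples+lemons: weight 15, crate count 10, value 38
Best: $64.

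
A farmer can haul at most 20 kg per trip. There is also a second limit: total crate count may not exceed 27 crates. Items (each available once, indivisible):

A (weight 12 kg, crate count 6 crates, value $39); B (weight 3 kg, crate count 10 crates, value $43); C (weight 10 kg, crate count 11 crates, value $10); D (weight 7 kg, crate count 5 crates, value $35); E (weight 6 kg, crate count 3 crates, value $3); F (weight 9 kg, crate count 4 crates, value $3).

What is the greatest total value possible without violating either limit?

$88

Feasible sets respecting both limits:
- B+C+D: weight 20, crate count 26, value 88
- A+B: weight 15, crate count 16, value 82
- B+D+E: weight 16, crate count 18, value 81
- B+D+F: weight 19, crate count 19, value 81
Best: $88.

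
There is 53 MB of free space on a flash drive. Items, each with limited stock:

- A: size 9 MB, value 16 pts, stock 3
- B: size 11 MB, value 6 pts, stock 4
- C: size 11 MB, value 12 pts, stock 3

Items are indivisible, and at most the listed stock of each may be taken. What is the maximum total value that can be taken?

Best selections within size 53 and stock limits:
- 3×A + 2×C: size 49, value 72
- 2×A + 3×C: size 51, value 68
- 3×A + 1×B + 1×C: size 49, value 66
Best: 72 pts.

72 pts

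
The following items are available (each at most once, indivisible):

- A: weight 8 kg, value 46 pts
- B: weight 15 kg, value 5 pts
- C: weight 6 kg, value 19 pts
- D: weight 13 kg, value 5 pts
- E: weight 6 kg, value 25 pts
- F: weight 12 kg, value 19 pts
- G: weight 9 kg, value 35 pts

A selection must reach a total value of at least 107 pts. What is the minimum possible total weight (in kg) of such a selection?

Subsets with value ≥ 107, sorted by total weight:
- A+C+E+G: weight 29, value 125
- A+C+E+F: weight 32, value 109
- A+E+F+G: weight 35, value 125
- A+C+F+G: weight 35, value 119
Minimum weight: 29 kg.

29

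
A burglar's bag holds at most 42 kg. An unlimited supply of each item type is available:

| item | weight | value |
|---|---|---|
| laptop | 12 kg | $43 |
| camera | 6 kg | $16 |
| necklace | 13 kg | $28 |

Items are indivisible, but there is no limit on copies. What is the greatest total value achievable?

Best value-per-unit is laptop at 43/12; filling with it alone gives 3×43 = 129.
Optimal mix: 3×laptop + 1×camera → weight 42, value 145.

$145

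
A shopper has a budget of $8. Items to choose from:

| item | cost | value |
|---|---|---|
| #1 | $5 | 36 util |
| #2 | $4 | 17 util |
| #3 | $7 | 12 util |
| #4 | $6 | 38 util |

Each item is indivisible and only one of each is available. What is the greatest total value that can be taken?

Check high-value combinations within $8:
- #4: cost 6, value 38
- #1: cost 5, value 36
- #2: cost 4, value 17
- #3: cost 7, value 12
Best: 38 util.

38 util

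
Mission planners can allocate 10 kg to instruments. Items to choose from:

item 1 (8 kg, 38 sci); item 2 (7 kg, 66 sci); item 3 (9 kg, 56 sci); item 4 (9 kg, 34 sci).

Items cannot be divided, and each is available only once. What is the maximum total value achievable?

Check high-value combinations within 10 kg:
- item 2: mass 7, value 66
- item 3: mass 9, value 56
- item 1: mass 8, value 38
- item 4: mass 9, value 34
Best: 66 sci.

66 sci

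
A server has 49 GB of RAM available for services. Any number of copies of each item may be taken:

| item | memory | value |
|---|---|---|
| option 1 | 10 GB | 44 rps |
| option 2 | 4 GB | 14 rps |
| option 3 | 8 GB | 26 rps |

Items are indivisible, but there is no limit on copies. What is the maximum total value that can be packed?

204 rps

Best value-per-unit is option 1 at 44/10; filling with it alone gives 4×44 = 176.
Optimal mix: 4×option 1 + 2×option 2 → memory 48, value 204.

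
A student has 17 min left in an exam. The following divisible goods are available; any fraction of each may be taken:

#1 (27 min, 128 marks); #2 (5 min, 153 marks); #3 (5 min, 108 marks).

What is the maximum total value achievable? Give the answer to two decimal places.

294.19

Take in order of value per unit:
- #2 (153/5 per unit): all 5 → value 153, running total 153.00
- #3 (108/5 per unit): all 5 → value 108, running total 261.00
- #1 (128/27 per unit): 7 of 27 → value 7×128/27 = 33.1852, running total 294.19
Total 294.19.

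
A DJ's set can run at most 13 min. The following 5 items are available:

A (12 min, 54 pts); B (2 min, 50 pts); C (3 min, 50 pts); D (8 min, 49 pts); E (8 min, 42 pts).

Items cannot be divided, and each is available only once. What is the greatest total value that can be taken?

149 pts

Check high-value combinations within 13 min:
- B+C+D: duration 2+3+8=13, value 50+50+49=149
- B+C+E: duration 2+3+8=13, value 50+50+42=142
- B+C: duration 2+3=5, value 50+50=100
- B+D: duration 2+8=10, value 50+49=99
Best: 149 pts.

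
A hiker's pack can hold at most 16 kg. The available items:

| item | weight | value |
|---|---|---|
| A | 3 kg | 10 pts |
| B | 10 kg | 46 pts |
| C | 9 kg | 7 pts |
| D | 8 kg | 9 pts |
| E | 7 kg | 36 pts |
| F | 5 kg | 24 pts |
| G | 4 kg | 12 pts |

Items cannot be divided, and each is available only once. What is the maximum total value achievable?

72 pts

Check high-value combinations within 16 kg:
- E+F+G: weight 7+5+4=16, value 36+24+12=72
- B+F: weight 10+5=15, value 46+24=70
- A+E+F: weight 3+7+5=15, value 10+36+24=70
- E+F: weight 7+5=12, value 36+24=60
- B+G: weight 10+4=14, value 46+12=58
Best: 72 pts.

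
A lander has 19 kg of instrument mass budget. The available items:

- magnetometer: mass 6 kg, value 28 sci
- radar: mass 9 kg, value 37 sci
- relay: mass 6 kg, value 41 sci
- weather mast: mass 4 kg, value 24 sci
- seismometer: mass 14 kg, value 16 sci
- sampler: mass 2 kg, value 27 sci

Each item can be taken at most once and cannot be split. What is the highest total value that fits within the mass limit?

This is a 0/1 knapsack; check combinations near the capacity.
- magnetometer+relay+weather mast+sampler: mass 6+6+4+2=18, value 28+41+24+27=120
- radar+relay+sampler: mass 9+6+2=17, value 37+41+27=105
- radar+relay+weather mast: mass 9+6+4=19, value 37+41+24=102
- magnetometer+relay+sampler: mass 6+6+2=14, value 28+41+27=96
Best: 120 sci.

120 sci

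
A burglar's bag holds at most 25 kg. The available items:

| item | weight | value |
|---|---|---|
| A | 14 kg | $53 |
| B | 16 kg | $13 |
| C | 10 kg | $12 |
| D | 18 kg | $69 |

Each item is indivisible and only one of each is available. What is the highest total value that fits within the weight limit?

Check high-value combinations within 25 kg:
- D: weight 18, value 69
- A+C: weight 14+10=24, value 53+12=65
- A: weight 14, value 53
- B: weight 16, value 13
Best: $69.

$69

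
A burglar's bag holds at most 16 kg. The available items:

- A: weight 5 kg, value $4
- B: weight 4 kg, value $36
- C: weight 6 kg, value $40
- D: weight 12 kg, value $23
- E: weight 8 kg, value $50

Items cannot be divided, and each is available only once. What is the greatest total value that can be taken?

Check high-value combinations within 16 kg:
- C+E: weight 6+8=14, value 40+50=90
- B+E: weight 4+8=12, value 36+50=86
- A+B+C: weight 5+4+6=15, value 4+36+40=80
- B+C: weight 4+6=10, value 36+40=76
Best: $90.

$90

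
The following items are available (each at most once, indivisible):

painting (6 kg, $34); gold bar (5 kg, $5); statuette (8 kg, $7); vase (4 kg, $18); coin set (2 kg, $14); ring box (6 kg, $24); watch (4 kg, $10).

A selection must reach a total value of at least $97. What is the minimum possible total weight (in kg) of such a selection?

22

Subsets with value ≥ 97, sorted by total weight:
- painting+vase+coin set+ring box+watch: weight 22, value 100
- painting+statuette+vase+coin set+ring box: weight 26, value 97
- painting+gold bar+vase+coin set+ring box+watch: weight 27, value 105
- painting+statuette+vase+coin set+ring box+watch: weight 30, value 107
Minimum weight: 22 kg.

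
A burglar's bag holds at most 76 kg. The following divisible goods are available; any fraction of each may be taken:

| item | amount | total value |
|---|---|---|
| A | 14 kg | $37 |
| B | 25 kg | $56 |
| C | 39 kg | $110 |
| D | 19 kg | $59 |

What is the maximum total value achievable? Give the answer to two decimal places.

214.96

Take in order of value per unit:
- D (59/19 per unit): all 19 → value 59, running total 59.00
- C (110/39 per unit): all 39 → value 110, running total 169.00
- A (37/14 per unit): all 14 → value 37, running total 206.00
- B (56/25 per unit): 4 of 25 → value 4×56/25 = 8.9600, running total 214.96
Total 214.96.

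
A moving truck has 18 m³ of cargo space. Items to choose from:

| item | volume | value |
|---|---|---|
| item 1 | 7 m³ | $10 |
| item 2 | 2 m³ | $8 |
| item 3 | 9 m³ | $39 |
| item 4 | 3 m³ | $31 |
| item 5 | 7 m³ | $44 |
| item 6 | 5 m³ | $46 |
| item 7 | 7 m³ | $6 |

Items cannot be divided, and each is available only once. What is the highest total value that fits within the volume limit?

Check high-value combinations within 18 m³:
- item 2+item 4+item 5+item 6: volume 2+3+7+5=17, value 8+31+44+46=129
- item 4+item 5+item 6: volume 3+7+5=15, value 31+44+46=121
- item 3+item 4+item 6: volume 9+3+5=17, value 39+31+46=116
- item 2+item 5+item 6: volume 2+7+5=14, value 8+44+46=98
- item 1+item 2+item 4+item 6: volume 7+2+3+5=17, value 10+8+31+46=95
Best: $129.

$129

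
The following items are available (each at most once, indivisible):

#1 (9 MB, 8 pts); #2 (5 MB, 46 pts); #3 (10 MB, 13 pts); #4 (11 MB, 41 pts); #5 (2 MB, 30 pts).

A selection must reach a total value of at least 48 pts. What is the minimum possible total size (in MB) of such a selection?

Subsets with value ≥ 48, sorted by total size:
- #2+#5: size 7, value 76
- #4+#5: size 13, value 71
Minimum size: 7 MB.

7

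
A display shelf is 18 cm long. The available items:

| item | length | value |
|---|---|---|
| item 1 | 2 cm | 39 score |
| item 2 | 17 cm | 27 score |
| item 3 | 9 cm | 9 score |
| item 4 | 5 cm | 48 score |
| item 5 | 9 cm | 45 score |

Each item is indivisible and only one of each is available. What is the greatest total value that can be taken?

This is a 0/1 knapsack; check combinations near the capacity.
- item 1+item 4+item 5: length 2+5+9=16, value 39+48+45=132
- item 1+item 3+item 4: length 2+9+5=16, value 39+9+48=96
- item 4+item 5: length 5+9=14, value 48+45=93
- item 1+item 4: length 2+5=7, value 39+48=87
Best: 132 score.

132 score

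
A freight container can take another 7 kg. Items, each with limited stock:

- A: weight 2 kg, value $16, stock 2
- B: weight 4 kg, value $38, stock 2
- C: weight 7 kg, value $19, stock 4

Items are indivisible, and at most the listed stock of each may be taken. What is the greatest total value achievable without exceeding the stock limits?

Best selections within weight 7 and stock limits:
- 1×A + 1×B: weight 6, value 54
- 1×B: weight 4, value 38
Best: $54.

$54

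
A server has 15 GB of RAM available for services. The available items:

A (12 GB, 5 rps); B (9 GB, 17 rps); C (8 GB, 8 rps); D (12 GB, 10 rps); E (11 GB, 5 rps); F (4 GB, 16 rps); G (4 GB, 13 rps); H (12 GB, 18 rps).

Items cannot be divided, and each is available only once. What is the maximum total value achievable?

Check high-value combinations within 15 GB:
- B+F: memory 9+4=13, value 17+16=33
- B+G: memory 9+4=13, value 17+13=30
- F+G: memory 4+4=8, value 16+13=29
- C+F: memory 8+4=12, value 8+16=24
- C+G: memory 8+4=12, value 8+13=21
Best: 33 rps.

33 rps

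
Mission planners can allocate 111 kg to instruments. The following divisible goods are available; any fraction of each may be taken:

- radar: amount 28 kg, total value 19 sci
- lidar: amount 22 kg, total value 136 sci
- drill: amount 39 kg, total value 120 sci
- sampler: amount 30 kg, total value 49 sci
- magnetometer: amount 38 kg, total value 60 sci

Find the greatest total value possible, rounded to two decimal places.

Take in order of value per unit:
- lidar (136/22 per unit): all 22 → value 136, running total 136.00
- drill (120/39 per unit): all 39 → value 120, running total 256.00
- sampler (49/30 per unit): all 30 → value 49, running total 305.00
- magnetometer (60/38 per unit): 20 of 38 → value 20×60/38 = 31.5789, running total 336.58
Total 336.58.

336.58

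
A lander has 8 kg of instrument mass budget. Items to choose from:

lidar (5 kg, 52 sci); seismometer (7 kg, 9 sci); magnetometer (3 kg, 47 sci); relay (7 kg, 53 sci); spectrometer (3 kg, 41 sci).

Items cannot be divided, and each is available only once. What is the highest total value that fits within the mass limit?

99 sci

This is a 0/1 knapsack; check combinations near the capacity.
- lidar+magnetometer: mass 5+3=8, value 52+47=99
- lidar+spectrometer: mass 5+3=8, value 52+41=93
- magnetometer+spectrometer: mass 3+3=6, value 47+41=88
Best: 99 sci.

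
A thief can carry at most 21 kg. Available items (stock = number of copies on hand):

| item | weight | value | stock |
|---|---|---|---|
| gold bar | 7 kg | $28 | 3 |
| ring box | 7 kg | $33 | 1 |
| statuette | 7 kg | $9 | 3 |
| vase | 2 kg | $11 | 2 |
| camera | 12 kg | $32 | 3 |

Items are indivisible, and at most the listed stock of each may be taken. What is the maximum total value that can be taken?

$89

Top feasible selections:
- 2×gold bar + 1×ring box: weight 21, value 89
- 3×gold bar: weight 21, value 84
- 1×gold bar + 1×ring box + 2×vase: weight 18, value 83
Best: $89.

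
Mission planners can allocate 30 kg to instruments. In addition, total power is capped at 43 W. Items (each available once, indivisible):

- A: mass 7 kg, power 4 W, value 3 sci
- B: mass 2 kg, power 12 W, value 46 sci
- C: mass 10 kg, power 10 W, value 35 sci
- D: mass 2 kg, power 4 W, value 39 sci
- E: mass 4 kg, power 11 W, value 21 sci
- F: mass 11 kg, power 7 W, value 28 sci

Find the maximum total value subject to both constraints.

Feasible sets respecting both limits:
- B+C+D+F: mass 25, power 33, value 148
- A+B+C+D+E: mass 25, power 41, value 144
- B+C+D+E: mass 18, power 37, value 141
- A+B+D+E+F: mass 26, power 38, value 137
Best: 148 sci.

148 sci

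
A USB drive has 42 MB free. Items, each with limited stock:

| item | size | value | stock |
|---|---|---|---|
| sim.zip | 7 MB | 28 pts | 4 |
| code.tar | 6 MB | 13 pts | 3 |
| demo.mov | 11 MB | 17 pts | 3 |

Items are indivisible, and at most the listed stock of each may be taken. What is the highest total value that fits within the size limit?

138 pts

Best selections within size 42 and stock limits:
- 4×sim.zip + 2×code.tar: size 40, value 138
- 4×sim.zip + 1×demo.mov: size 39, value 129
Best: 138 pts.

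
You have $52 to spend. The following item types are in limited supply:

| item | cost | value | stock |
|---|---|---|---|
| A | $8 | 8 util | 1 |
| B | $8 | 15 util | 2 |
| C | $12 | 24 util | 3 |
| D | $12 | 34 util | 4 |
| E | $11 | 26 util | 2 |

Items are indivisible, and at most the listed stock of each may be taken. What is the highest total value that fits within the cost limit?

136 util

Best selections within cost 52 and stock limits:
- 4×D: cost 48, value 136
- 2×B + 3×D: cost 52, value 132
- 3×D + 1×E: cost 47, value 128
Best: 136 util.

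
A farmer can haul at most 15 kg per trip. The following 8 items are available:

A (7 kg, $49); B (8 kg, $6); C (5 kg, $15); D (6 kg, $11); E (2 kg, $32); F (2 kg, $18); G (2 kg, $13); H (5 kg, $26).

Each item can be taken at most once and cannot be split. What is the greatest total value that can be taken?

$112

Check high-value combinations within 15 kg:
- A+E+F+G: weight 7+2+2+2=13, value 49+32+18+13=112
- A+E+H: weight 7+2+5=14, value 49+32+26=107
- A+E+F: weight 7+2+2=11, value 49+32+18=99
- A+C+E: weight 7+5+2=14, value 49+15+32=96
- A+E+G: weight 7+2+2=11, value 49+32+13=94
Best: $112.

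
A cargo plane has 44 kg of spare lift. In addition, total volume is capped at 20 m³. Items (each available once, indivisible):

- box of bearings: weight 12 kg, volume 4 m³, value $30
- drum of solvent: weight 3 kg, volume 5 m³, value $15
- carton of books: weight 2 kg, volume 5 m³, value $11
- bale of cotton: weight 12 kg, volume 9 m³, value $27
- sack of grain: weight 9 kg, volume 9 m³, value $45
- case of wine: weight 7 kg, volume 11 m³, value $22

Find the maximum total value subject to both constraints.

$90

Feasible sets respecting both limits:
- box of bearings+drum of solvent+sack of grain: weight 24, volume 18, value 90
- box of bearings+carton of books+sack of grain: weight 23, volume 18, value 86
- box of bearings+sack of grain: weight 21, volume 13, value 75
Best: $90.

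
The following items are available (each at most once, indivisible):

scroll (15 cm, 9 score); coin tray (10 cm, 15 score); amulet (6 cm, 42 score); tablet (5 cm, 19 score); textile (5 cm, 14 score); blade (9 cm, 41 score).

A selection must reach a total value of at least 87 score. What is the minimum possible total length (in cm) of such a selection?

20

Subsets with value ≥ 87, sorted by total length:
- amulet+tablet+blade: length 20, value 102
- amulet+textile+blade: length 20, value 97
Minimum length: 20 cm.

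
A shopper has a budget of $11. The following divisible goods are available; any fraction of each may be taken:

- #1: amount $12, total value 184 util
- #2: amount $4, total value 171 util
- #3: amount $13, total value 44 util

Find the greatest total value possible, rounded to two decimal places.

Take in order of value per unit:
- #2 (171/4 per unit): all 4 → value 171, running total 171.00
- #1 (184/12 per unit): 7 of 12 → value 7×184/12 = 107.3333, running total 278.33
Total 278.33.

278.33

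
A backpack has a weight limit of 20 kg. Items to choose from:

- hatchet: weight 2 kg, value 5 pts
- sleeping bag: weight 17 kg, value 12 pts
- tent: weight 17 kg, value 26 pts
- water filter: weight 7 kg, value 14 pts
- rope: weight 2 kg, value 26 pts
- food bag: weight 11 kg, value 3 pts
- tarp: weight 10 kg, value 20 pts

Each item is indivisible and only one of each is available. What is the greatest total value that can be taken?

60 pts

This is a 0/1 knapsack; check combinations near the capacity.
- water filter+rope+tarp: weight 7+2+10=19, value 14+26+20=60
- tent+rope: weight 17+2=19, value 26+26=52
- hatchet+rope+tarp: weight 2+2+10=14, value 5+26+20=51
- rope+tarp: weight 2+10=12, value 26+20=46
- hatchet+water filter+rope: weight 2+7+2=11, value 5+14+26=45
Best: 60 pts.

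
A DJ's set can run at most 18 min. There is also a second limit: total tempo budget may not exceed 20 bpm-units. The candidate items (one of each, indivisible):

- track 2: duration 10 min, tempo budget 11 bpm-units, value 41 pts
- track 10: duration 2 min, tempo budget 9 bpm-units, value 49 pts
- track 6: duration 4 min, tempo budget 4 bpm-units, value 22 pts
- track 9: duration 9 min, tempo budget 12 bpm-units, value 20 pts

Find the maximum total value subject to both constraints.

90 pts

Feasible sets respecting both limits:
- track 2+track 10: duration 12, tempo budget 20, value 90
- track 10+track 6: duration 6, tempo budget 13, value 71
- track 2+track 6: duration 14, tempo budget 15, value 63
- track 10: duration 2, tempo budget 9, value 49
Best: 90 pts.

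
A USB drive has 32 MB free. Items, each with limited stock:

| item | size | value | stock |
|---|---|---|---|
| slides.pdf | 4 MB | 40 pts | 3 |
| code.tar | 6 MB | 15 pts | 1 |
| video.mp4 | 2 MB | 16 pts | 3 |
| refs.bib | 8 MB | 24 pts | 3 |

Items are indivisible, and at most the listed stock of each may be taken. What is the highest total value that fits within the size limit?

Best selections within size 32 and stock limits:
- 3×slides.pdf + 1×code.tar + 3×video.mp4 + 1×refs.bib: size 32, value 207
- 3×slides.pdf + 2×video.mp4 + 2×refs.bib: size 32, value 200
Best: 207 pts.

207 pts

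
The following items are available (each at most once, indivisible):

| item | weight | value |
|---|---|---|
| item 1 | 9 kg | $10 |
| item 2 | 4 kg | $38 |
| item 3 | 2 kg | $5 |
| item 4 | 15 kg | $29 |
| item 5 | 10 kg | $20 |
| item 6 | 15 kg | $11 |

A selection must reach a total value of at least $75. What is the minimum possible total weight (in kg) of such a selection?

Subsets with value ≥ 75, sorted by total weight:
- item 1+item 2+item 4: weight 28, value 77
- item 2+item 4+item 5: weight 29, value 87
Minimum weight: 28 kg.

28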